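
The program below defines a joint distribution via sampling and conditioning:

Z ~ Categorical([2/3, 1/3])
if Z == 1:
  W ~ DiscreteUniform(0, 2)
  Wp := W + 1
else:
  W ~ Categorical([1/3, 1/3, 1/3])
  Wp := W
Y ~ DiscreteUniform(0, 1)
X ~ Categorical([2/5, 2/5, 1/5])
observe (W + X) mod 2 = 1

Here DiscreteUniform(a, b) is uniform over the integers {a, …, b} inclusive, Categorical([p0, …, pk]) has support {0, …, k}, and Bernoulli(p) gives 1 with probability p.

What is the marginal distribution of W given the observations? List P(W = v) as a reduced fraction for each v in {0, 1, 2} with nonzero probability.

P(W=0) = 2/7, P(W=1) = 3/7, P(W=2) = 2/7

Enumerate traces; 16 have nonzero weight after conditioning:
  (Z=0, W=0, Y=0, X=1) weight 2/45
  (Z=0, W=0, Y=1, X=1) weight 2/45
  (Z=0, W=1, Y=0, X=0) weight 2/45
  (Z=0, W=1, Y=0, X=2) weight 1/45
  (Z=0, W=1, Y=1, X=0) weight 2/45
  (Z=0, W=1, Y=1, X=2) weight 1/45
  (Z=0, W=2, Y=0, X=1) weight 2/45
  (Z=0, W=2, Y=1, X=1) weight 2/45
  … 8 more
Group by W:
  weight(W=0) = 2/15
  weight(W=1) = 1/5
  weight(W=2) = 2/15
Total weight = 2/15 + 1/5 + 2/15 = 7/15
P(W=0 | obs) = 2/15 / 7/15 = 2/7
P(W=1 | obs) = 1/5 / 7/15 = 3/7
P(W=2 | obs) = 2/15 / 7/15 = 2/7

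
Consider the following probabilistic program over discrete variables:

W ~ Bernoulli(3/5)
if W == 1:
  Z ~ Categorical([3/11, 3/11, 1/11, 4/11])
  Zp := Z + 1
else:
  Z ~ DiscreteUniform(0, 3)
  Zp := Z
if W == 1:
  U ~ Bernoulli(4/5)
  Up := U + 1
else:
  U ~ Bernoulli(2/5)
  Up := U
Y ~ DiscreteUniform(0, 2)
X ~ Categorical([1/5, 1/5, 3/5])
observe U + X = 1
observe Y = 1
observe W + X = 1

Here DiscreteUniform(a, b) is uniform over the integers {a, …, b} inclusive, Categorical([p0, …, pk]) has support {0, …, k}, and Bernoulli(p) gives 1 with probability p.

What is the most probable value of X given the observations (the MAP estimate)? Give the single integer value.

Enumerate traces; 8 have nonzero weight after conditioning:
  (W=0, Z=0, U=0, Y=1, X=1) weight 1/250
  (W=0, Z=1, U=0, Y=1, X=1) weight 1/250
  (W=0, Z=2, U=0, Y=1, X=1) weight 1/250
  (W=0, Z=3, U=0, Y=1, X=1) weight 1/250
  (W=1, Z=0, U=1, Y=1, X=0) weight 12/1375
  (W=1, Z=1, U=1, Y=1, X=0) weight 12/1375
  (W=1, Z=2, U=1, Y=1, X=0) weight 4/1375
  (W=1, Z=3, U=1, Y=1, X=0) weight 16/1375
Group by X:
  weight(X=0) = 4/125
  weight(X=1) = 2/125
Total weight = 4/125 + 2/125 = 6/125
P(X=0 | obs) = 4/125 / 6/125 = 2/3
P(X=1 | obs) = 2/125 / 6/125 = 1/3
argmax = 0

argmax_v P(X = v | obs) = 0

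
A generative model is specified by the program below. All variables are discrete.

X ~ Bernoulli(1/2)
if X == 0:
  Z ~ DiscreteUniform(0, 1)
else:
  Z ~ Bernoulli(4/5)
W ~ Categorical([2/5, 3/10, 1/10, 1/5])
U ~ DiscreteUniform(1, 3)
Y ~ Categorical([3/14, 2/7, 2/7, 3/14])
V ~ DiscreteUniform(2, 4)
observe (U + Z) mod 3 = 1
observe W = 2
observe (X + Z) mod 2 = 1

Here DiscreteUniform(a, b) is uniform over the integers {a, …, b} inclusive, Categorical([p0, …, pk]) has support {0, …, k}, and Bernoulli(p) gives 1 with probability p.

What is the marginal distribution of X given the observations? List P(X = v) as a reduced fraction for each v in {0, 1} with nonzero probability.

Enumerate traces; 24 have nonzero weight after conditioning:
  (X=0, Z=1, W=2, U=3, Y=0, V=2) weight 1/1680
  (X=0, Z=1, W=2, U=3, Y=0, V=3) weight 1/1680
  (X=0, Z=1, W=2, U=3, Y=0, V=4) weight 1/1680
  (X=0, Z=1, W=2, U=3, Y=1, V=2) weight 1/1260
  (X=0, Z=1, W=2, U=3, Y=1, V=3) weight 1/1260
  (X=0, Z=1, W=2, U=3, Y=1, V=4) weight 1/1260
  (X=0, Z=1, W=2, U=3, Y=2, V=2) weight 1/1260
  (X=0, Z=1, W=2, U=3, Y=2, V=3) weight 1/1260
  (X=1, Z=0, W=2, U=1, Y=0, V=2) weight 1/4200
  … 15 more
Group by X:
  weight(X=0) = 1/120
  weight(X=1) = 1/300
Total weight = 1/120 + 1/300 = 7/600
P(X=0 | obs) = 1/120 / 7/600 = 5/7
P(X=1 | obs) = 1/300 / 7/600 = 2/7

P(X=0) = 5/7, P(X=1) = 2/7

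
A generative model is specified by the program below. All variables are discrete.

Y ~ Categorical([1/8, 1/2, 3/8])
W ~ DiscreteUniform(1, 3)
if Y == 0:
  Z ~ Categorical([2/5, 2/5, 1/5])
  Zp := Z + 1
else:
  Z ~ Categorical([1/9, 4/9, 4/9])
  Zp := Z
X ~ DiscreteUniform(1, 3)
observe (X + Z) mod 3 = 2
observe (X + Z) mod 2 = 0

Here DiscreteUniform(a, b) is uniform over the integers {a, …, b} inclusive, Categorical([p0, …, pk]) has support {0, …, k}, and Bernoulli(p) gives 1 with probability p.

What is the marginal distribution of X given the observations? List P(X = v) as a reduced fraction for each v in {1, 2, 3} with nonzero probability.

Enumerate traces; 18 have nonzero weight after conditioning:
  (Y=0, W=1, Z=0, X=2) weight 1/180
  (Y=0, W=1, Z=1, X=1) weight 1/180
  (Y=0, W=2, Z=0, X=2) weight 1/180
  (Y=0, W=2, Z=1, X=1) weight 1/180
  (Y=0, W=3, Z=0, X=2) weight 1/180
  (Y=0, W=3, Z=1, X=1) weight 1/180
  (Y=1, W=1, Z=0, X=2) weight 1/162
  (Y=1, W=1, Z=1, X=1) weight 2/81
  … 10 more
Group by X:
  weight(X=1) = 79/540
  weight(X=2) = 53/1080
Total weight = 79/540 + 53/1080 = 211/1080
P(X=1 | obs) = 79/540 / 211/1080 = 158/211
P(X=2 | obs) = 53/1080 / 211/1080 = 53/211

P(X=1) = 158/211, P(X=2) = 53/211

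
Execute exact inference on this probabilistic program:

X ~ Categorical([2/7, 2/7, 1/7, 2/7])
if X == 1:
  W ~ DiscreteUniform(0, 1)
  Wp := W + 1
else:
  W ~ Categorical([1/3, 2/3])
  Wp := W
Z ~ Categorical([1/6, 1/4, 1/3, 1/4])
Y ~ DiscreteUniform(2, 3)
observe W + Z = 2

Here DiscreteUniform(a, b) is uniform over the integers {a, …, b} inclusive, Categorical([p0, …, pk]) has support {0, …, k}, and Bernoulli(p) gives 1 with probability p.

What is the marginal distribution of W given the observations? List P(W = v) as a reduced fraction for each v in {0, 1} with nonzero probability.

Enumerate traces; 16 have nonzero weight after conditioning:
  (X=0, W=0, Z=2, Y=2) weight 1/63
  (X=0, W=0, Z=2, Y=3) weight 1/63
  (X=0, W=1, Z=1, Y=2) weight 1/42
  (X=0, W=1, Z=1, Y=3) weight 1/42
  (X=1, W=0, Z=2, Y=2) weight 1/42
  (X=1, W=0, Z=2, Y=3) weight 1/42
  (X=1, W=1, Z=1, Y=2) weight 1/56
  (X=1, W=1, Z=1, Y=3) weight 1/56
  … 8 more
Group by W:
  weight(W=0) = 8/63
  weight(W=1) = 13/84
Total weight = 8/63 + 13/84 = 71/252
P(W=0 | obs) = 8/63 / 71/252 = 32/71
P(W=1 | obs) = 13/84 / 71/252 = 39/71

P(W=0) = 32/71, P(W=1) = 39/71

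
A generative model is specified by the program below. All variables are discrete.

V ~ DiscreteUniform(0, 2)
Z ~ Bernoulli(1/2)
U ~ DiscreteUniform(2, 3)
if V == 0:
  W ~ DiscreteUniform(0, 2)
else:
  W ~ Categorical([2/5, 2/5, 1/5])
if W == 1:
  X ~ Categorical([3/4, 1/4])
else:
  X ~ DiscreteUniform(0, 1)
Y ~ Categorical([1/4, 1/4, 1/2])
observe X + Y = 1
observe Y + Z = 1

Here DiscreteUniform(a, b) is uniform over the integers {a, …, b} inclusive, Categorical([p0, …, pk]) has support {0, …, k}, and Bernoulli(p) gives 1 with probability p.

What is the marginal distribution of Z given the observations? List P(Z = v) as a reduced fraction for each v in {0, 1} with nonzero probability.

P(Z=0) = 107/180, P(Z=1) = 73/180

Enumerate traces; 36 have nonzero weight after conditioning:
  (V=0, Z=0, U=2, W=0, X=0, Y=1) weight 1/288
  (V=0, Z=0, U=2, W=1, X=0, Y=1) weight 1/192
  (V=0, Z=0, U=2, W=2, X=0, Y=1) weight 1/288
  (V=0, Z=0, U=3, W=0, X=0, Y=1) weight 1/288
  (V=0, Z=0, U=3, W=1, X=0, Y=1) weight 1/192
  (V=0, Z=0, U=3, W=2, X=0, Y=1) weight 1/288
  (V=0, Z=1, U=2, W=0, X=1, Y=0) weight 1/288
  (V=0, Z=1, U=2, W=1, X=1, Y=0) weight 1/576
  … 28 more
Group by Z:
  weight(Z=0) = 107/1440
  weight(Z=1) = 73/1440
Total weight = 107/1440 + 73/1440 = 1/8
P(Z=0 | obs) = 107/1440 / 1/8 = 107/180
P(Z=1 | obs) = 73/1440 / 1/8 = 73/180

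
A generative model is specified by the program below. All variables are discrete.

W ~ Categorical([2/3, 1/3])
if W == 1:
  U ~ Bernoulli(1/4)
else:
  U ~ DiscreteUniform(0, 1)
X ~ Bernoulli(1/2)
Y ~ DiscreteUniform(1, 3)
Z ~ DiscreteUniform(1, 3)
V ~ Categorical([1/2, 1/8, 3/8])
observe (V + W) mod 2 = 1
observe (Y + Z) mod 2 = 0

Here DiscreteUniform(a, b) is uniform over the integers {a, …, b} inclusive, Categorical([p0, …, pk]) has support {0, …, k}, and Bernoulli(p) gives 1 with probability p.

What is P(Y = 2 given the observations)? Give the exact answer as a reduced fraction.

Enumerate traces; 60 have nonzero weight after conditioning:
  (W=0, U=0, X=0, Y=1, Z=1, V=1) weight 1/432
  (W=0, U=0, X=0, Y=1, Z=3, V=1) weight 1/432
  (W=0, U=0, X=0, Y=2, Z=2, V=1) weight 1/432
  (W=0, U=0, X=0, Y=3, Z=1, V=1) weight 1/432
  (W=0, U=0, X=0, Y=3, Z=3, V=1) weight 1/432
  (W=0, U=0, X=1, Y=1, Z=1, V=1) weight 1/432
  (W=0, U=0, X=1, Y=1, Z=3, V=1) weight 1/432
  (W=0, U=0, X=1, Y=2, Z=2, V=1) weight 1/432
  … 52 more
Group by Y:
  weight(Y=1) = 1/12
  weight(Y=2) = 1/24
  weight(Y=3) = 1/12
Total weight = 1/12 + 1/24 + 1/12 = 5/24
P(Y=1 | obs) = 1/12 / 5/24 = 2/5
P(Y=2 | obs) = 1/24 / 5/24 = 1/5
P(Y=3 | obs) = 1/12 / 5/24 = 2/5

P(Y = 2 | obs) = 1/5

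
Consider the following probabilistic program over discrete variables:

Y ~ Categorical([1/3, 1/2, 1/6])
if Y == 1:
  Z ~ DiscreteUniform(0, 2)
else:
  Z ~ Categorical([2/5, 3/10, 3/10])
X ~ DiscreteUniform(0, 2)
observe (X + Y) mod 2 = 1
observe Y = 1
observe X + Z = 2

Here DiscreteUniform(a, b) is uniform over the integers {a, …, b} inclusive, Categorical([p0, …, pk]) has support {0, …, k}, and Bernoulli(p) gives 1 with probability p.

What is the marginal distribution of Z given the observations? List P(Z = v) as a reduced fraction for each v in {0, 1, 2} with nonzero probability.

Enumerate traces; 2 have nonzero weight after conditioning:
  (Y=1, Z=0, X=2) weight 1/18
  (Y=1, Z=2, X=0) weight 1/18
Group by Z:
  weight(Z=0) = 1/18
  weight(Z=2) = 1/18
Total weight = 1/18 + 1/18 = 1/9
P(Z=0 | obs) = 1/18 / 1/9 = 1/2
P(Z=2 | obs) = 1/18 / 1/9 = 1/2

P(Z=0) = 1/2, P(Z=2) = 1/2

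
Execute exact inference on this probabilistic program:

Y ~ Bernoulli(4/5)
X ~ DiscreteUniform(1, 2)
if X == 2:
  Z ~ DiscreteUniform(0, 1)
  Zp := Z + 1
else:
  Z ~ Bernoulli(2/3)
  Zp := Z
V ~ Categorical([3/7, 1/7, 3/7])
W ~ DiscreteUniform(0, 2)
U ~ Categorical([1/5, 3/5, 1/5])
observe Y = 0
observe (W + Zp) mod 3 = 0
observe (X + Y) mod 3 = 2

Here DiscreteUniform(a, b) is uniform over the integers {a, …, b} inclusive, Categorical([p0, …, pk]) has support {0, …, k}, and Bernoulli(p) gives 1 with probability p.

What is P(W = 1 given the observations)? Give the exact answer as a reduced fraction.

P(W = 1 | obs) = 1/2

Enumerate traces; 18 have nonzero weight after conditioning:
  (Y=0, X=2, Z=0, V=0, W=2, U=0) weight 1/700
  (Y=0, X=2, Z=0, V=0, W=2, U=1) weight 3/700
  (Y=0, X=2, Z=0, V=0, W=2, U=2) weight 1/700
  (Y=0, X=2, Z=0, V=1, W=2, U=0) weight 1/2100
  (Y=0, X=2, Z=0, V=1, W=2, U=1) weight 1/700
  (Y=0, X=2, Z=0, V=1, W=2, U=2) weight 1/2100
  (Y=0, X=2, Z=0, V=2, W=2, U=0) weight 1/700
  (Y=0, X=2, Z=0, V=2, W=2, U=1) weight 3/700
  (Y=0, X=2, Z=1, V=0, W=1, U=0) weight 1/700
  … 9 more
Group by W:
  weight(W=1) = 1/60
  weight(W=2) = 1/60
Total weight = 1/60 + 1/60 = 1/30
P(W=1 | obs) = 1/60 / 1/30 = 1/2
P(W=2 | obs) = 1/60 / 1/30 = 1/2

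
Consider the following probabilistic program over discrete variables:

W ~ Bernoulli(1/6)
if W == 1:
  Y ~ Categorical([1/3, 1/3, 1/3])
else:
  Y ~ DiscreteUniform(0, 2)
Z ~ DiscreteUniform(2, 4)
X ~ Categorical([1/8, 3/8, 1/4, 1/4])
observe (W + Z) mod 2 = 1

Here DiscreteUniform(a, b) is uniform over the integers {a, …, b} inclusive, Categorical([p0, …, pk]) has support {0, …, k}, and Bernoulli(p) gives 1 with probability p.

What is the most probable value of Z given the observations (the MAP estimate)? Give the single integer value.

argmax_v P(Z = v | obs) = 3

Enumerate traces; 36 have nonzero weight after conditioning:
  (W=0, Y=0, Z=3, X=0) weight 5/432
  (W=0, Y=0, Z=3, X=1) weight 5/144
  (W=0, Y=0, Z=3, X=2) weight 5/216
  (W=0, Y=0, Z=3, X=3) weight 5/216
  (W=0, Y=1, Z=3, X=0) weight 5/432
  (W=0, Y=1, Z=3, X=1) weight 5/144
  (W=0, Y=1, Z=3, X=2) weight 5/216
  (W=0, Y=1, Z=3, X=3) weight 5/216
  (W=1, Y=0, Z=2, X=0) weight 1/432
  (W=1, Y=0, Z=4, X=0) weight 1/432
  … 26 more
Group by Z:
  weight(Z=2) = 1/18
  weight(Z=3) = 5/18
  weight(Z=4) = 1/18
Total weight = 1/18 + 5/18 + 1/18 = 7/18
P(Z=2 | obs) = 1/18 / 7/18 = 1/7
P(Z=3 | obs) = 5/18 / 7/18 = 5/7
P(Z=4 | obs) = 1/18 / 7/18 = 1/7
argmax = 3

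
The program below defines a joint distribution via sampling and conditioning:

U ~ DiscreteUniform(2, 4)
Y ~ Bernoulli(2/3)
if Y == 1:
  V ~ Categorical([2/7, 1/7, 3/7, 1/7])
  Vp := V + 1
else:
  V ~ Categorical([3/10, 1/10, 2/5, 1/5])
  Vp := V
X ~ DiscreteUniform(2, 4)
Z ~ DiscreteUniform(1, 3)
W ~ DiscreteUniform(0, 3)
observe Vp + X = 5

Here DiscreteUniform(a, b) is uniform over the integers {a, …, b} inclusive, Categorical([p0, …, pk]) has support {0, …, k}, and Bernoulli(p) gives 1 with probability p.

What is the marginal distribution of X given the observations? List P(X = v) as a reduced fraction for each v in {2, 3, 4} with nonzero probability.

P(X=2) = 74/169, P(X=3) = 48/169, P(X=4) = 47/169

Enumerate traces; 216 have nonzero weight after conditioning:
  (U=2, Y=0, V=1, X=4, Z=1, W=0) weight 1/3240
  (U=2, Y=0, V=1, X=4, Z=1, W=1) weight 1/3240
  (U=2, Y=0, V=1, X=4, Z=1, W=2) weight 1/3240
  (U=2, Y=0, V=1, X=4, Z=1, W=3) weight 1/3240
  (U=2, Y=0, V=1, X=4, Z=2, W=0) weight 1/3240
  (U=2, Y=0, V=1, X=4, Z=2, W=1) weight 1/3240
  (U=2, Y=0, V=1, X=4, Z=2, W=2) weight 1/3240
  (U=2, Y=0, V=1, X=4, Z=2, W=3) weight 1/3240
  (U=2, Y=0, V=2, X=3, Z=1, W=0) weight 1/810
  (U=2, Y=0, V=3, X=2, Z=1, W=0) weight 1/1620
  … 206 more
Group by X:
  weight(X=2) = 37/315
  weight(X=3) = 8/105
  weight(X=4) = 47/630
Total weight = 37/315 + 8/105 + 47/630 = 169/630
P(X=2 | obs) = 37/315 / 169/630 = 74/169
P(X=3 | obs) = 8/105 / 169/630 = 48/169
P(X=4 | obs) = 47/630 / 169/630 = 47/169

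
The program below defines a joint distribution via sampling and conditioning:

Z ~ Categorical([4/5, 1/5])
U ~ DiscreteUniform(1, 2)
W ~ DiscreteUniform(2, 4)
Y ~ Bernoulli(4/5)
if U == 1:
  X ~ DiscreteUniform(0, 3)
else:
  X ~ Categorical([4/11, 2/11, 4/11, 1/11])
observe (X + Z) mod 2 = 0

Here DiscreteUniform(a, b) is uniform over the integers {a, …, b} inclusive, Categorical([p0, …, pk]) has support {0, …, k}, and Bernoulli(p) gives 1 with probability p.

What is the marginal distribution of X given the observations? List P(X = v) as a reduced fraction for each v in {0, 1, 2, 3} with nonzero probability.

Enumerate traces; 48 have nonzero weight after conditioning:
  (Z=0, U=1, W=2, Y=0, X=0) weight 1/150
  (Z=0, U=1, W=2, Y=0, X=2) weight 1/150
  (Z=0, U=1, W=2, Y=1, X=0) weight 2/75
  (Z=0, U=1, W=2, Y=1, X=2) weight 2/75
  (Z=0, U=1, W=3, Y=0, X=0) weight 1/150
  (Z=0, U=1, W=3, Y=0, X=2) weight 1/150
  (Z=0, U=1, W=3, Y=1, X=0) weight 2/75
  (Z=0, U=1, W=3, Y=1, X=2) weight 2/75
  (Z=1, U=1, W=2, Y=0, X=1) weight 1/600
  (Z=1, U=1, W=2, Y=0, X=3) weight 1/600
  … 38 more
Group by X:
  weight(X=0) = 27/110
  weight(X=1) = 19/440
  weight(X=2) = 27/110
  weight(X=3) = 3/88
Total weight = 27/110 + 19/440 + 27/110 + 3/88 = 25/44
P(X=0 | obs) = 27/110 / 25/44 = 54/125
P(X=1 | obs) = 19/440 / 25/44 = 19/250
P(X=2 | obs) = 27/110 / 25/44 = 54/125
P(X=3 | obs) = 3/88 / 25/44 = 3/50

P(X=0) = 54/125, P(X=1) = 19/250, P(X=2) = 54/125, P(X=3) = 3/50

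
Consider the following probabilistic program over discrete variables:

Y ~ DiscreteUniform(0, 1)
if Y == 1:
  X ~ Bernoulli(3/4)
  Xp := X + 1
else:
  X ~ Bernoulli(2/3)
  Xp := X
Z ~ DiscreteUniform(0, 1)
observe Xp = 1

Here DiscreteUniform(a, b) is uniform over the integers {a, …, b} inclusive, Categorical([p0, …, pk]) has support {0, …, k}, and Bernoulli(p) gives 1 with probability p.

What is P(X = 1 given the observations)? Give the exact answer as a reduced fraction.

Enumerate traces; 4 have nonzero weight after conditioning:
  (Y=0, X=1, Z=0) weight 1/6
  (Y=0, X=1, Z=1) weight 1/6
  (Y=1, X=0, Z=0) weight 1/16
  (Y=1, X=0, Z=1) weight 1/16
Group by X:
  weight(X=0) = 1/8
  weight(X=1) = 1/3
Total weight = 1/8 + 1/3 = 11/24
P(X=0 | obs) = 1/8 / 11/24 = 3/11
P(X=1 | obs) = 1/3 / 11/24 = 8/11

P(X = 1 | obs) = 8/11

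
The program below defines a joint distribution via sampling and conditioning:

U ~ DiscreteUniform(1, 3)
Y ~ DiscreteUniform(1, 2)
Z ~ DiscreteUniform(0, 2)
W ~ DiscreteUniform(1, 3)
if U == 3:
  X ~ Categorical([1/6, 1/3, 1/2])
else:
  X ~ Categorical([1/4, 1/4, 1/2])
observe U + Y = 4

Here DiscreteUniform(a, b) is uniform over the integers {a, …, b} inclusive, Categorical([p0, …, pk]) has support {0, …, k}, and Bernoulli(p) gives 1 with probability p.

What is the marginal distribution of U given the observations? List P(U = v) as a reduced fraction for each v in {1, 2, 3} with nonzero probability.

P(U=2) = 1/2, P(U=3) = 1/2

Enumerate traces; 54 have nonzero weight after conditioning:
  (U=2, Y=2, Z=0, W=1, X=0) weight 1/216
  (U=2, Y=2, Z=0, W=1, X=1) weight 1/216
  (U=2, Y=2, Z=0, W=1, X=2) weight 1/108
  (U=2, Y=2, Z=0, W=2, X=0) weight 1/216
  (U=2, Y=2, Z=0, W=2, X=1) weight 1/216
  (U=2, Y=2, Z=0, W=2, X=2) weight 1/108
  (U=2, Y=2, Z=0, W=3, X=0) weight 1/216
  (U=2, Y=2, Z=0, W=3, X=1) weight 1/216
  (U=3, Y=1, Z=0, W=1, X=0) weight 1/324
  … 45 more
Group by U:
  weight(U=2) = 1/6
  weight(U=3) = 1/6
Total weight = 1/6 + 1/6 = 1/3
P(U=2 | obs) = 1/6 / 1/3 = 1/2
P(U=3 | obs) = 1/6 / 1/3 = 1/2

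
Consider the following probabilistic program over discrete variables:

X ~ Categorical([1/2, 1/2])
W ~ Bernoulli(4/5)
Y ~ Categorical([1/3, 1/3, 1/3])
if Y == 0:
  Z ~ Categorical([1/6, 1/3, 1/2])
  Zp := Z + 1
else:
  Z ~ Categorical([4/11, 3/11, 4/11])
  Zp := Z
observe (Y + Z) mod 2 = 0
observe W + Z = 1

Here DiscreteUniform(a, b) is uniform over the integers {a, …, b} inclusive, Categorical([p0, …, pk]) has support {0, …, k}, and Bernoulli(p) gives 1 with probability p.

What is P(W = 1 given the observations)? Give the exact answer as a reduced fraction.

P(W = 1 | obs) = 70/79

Enumerate traces; 6 have nonzero weight after conditioning:
  (X=0, W=0, Y=1, Z=1) weight 1/110
  (X=0, W=1, Y=0, Z=0) weight 1/45
  (X=0, W=1, Y=2, Z=0) weight 8/165
  (X=1, W=0, Y=1, Z=1) weight 1/110
  (X=1, W=1, Y=0, Z=0) weight 1/45
  (X=1, W=1, Y=2, Z=0) weight 8/165
Group by W:
  weight(W=0) = 1/55
  weight(W=1) = 14/99
Total weight = 1/55 + 14/99 = 79/495
P(W=0 | obs) = 1/55 / 79/495 = 9/79
P(W=1 | obs) = 14/99 / 79/495 = 70/79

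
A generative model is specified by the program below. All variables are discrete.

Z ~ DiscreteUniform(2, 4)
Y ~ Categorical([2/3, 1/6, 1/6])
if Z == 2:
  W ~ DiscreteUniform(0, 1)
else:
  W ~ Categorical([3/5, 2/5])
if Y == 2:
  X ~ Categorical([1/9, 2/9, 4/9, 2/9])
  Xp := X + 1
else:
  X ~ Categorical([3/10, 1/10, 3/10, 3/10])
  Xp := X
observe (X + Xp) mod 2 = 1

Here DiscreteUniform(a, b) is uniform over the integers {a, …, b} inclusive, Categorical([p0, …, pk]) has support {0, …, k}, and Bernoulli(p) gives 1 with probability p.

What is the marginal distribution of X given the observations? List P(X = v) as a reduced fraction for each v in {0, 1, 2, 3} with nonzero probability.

Enumerate traces; 24 have nonzero weight after conditioning:
  (Z=2, Y=2, W=0, X=0) weight 1/324
  (Z=2, Y=2, W=0, X=1) weight 1/162
  (Z=2, Y=2, W=0, X=2) weight 1/81
  (Z=2, Y=2, W=0, X=3) weight 1/162
  (Z=2, Y=2, W=1, X=0) weight 1/324
  (Z=2, Y=2, W=1, X=1) weight 1/162
  (Z=2, Y=2, W=1, X=2) weight 1/81
  (Z=2, Y=2, W=1, X=3) weight 1/162
  … 16 more
Group by X:
  weight(X=0) = 1/54
  weight(X=1) = 1/27
  weight(X=2) = 2/27
  weight(X=3) = 1/27
Total weight = 1/54 + 1/27 + 2/27 + 1/27 = 1/6
P(X=0 | obs) = 1/54 / 1/6 = 1/9
P(X=1 | obs) = 1/27 / 1/6 = 2/9
P(X=2 | obs) = 2/27 / 1/6 = 4/9
P(X=3 | obs) = 1/27 / 1/6 = 2/9

P(X=0) = 1/9, P(X=1) = 2/9, P(X=2) = 4/9, P(X=3) = 2/9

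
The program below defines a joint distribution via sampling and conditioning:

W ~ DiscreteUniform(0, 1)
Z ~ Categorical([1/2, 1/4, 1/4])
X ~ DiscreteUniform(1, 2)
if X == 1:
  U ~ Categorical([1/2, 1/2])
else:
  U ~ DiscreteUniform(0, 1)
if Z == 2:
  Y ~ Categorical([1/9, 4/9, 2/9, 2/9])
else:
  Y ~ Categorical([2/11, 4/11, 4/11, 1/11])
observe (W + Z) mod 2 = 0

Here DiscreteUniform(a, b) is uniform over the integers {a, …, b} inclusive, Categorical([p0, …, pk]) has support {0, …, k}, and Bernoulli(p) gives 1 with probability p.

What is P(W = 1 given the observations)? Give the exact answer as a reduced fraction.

P(W = 1 | obs) = 1/4

Enumerate traces; 48 have nonzero weight after conditioning:
  (W=0, Z=0, X=1, U=0, Y=0) weight 1/88
  (W=0, Z=0, X=1, U=0, Y=1) weight 1/44
  (W=0, Z=0, X=1, U=0, Y=2) weight 1/44
  (W=0, Z=0, X=1, U=0, Y=3) weight 1/176
  (W=0, Z=0, X=1, U=1, Y=0) weight 1/88
  (W=0, Z=0, X=1, U=1, Y=1) weight 1/44
  (W=0, Z=0, X=1, U=1, Y=2) weight 1/44
  (W=0, Z=0, X=1, U=1, Y=3) weight 1/176
  (W=1, Z=1, X=1, U=0, Y=0) weight 1/176
  … 39 more
Group by W:
  weight(W=0) = 3/8
  weight(W=1) = 1/8
Total weight = 3/8 + 1/8 = 1/2
P(W=0 | obs) = 3/8 / 1/2 = 3/4
P(W=1 | obs) = 1/8 / 1/2 = 1/4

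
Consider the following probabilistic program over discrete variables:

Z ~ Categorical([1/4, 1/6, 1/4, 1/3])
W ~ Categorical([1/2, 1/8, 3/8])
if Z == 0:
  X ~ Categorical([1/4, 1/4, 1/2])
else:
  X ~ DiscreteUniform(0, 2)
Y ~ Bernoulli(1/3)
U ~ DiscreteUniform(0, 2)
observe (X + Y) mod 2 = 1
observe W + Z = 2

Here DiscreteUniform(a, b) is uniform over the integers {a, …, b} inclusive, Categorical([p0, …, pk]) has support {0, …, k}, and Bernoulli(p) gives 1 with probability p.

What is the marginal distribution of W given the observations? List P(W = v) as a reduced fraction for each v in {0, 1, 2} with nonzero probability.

Enumerate traces; 27 have nonzero weight after conditioning:
  (Z=0, W=2, X=0, Y=1, U=0) weight 1/384
  (Z=0, W=2, X=0, Y=1, U=1) weight 1/384
  (Z=0, W=2, X=0, Y=1, U=2) weight 1/384
  (Z=0, W=2, X=1, Y=0, U=0) weight 1/192
  (Z=0, W=2, X=1, Y=0, U=1) weight 1/192
  (Z=0, W=2, X=1, Y=0, U=2) weight 1/192
  (Z=0, W=2, X=2, Y=1, U=0) weight 1/192
  (Z=0, W=2, X=2, Y=1, U=1) weight 1/192
  (Z=1, W=1, X=0, Y=1, U=0) weight 1/1296
  (Z=2, W=0, X=0, Y=1, U=0) weight 1/216
  … 17 more
Group by W:
  weight(W=0) = 1/18
  weight(W=1) = 1/108
  weight(W=2) = 5/128
Total weight = 1/18 + 1/108 + 5/128 = 359/3456
P(W=0 | obs) = 1/18 / 359/3456 = 192/359
P(W=1 | obs) = 1/108 / 359/3456 = 32/359
P(W=2 | obs) = 5/128 / 359/3456 = 135/359

P(W=0) = 192/359, P(W=1) = 32/359, P(W=2) = 135/359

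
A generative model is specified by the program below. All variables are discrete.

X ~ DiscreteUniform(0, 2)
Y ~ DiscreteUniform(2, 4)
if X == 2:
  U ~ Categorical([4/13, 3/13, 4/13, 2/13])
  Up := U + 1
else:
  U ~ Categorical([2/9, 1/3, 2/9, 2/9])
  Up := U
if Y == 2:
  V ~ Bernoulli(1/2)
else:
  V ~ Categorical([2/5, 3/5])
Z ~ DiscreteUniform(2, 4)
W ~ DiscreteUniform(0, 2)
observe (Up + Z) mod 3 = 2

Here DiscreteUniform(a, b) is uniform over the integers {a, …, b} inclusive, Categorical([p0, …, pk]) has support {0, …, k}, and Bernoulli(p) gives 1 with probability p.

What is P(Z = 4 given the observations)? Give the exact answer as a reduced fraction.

Enumerate traces; 216 have nonzero weight after conditioning:
  (X=0, Y=2, U=0, V=0, Z=2, W=0) weight 1/729
  (X=0, Y=2, U=0, V=0, Z=2, W=1) weight 1/729
  (X=0, Y=2, U=0, V=0, Z=2, W=2) weight 1/729
  (X=0, Y=2, U=0, V=1, Z=2, W=0) weight 1/729
  (X=0, Y=2, U=0, V=1, Z=2, W=1) weight 1/729
  (X=0, Y=2, U=0, V=1, Z=2, W=2) weight 1/729
  (X=0, Y=2, U=1, V=0, Z=4, W=0) weight 1/486
  (X=0, Y=2, U=1, V=0, Z=4, W=1) weight 1/486
  (X=0, Y=2, U=2, V=0, Z=3, W=0) weight 1/729
  … 207 more
Group by Z:
  weight(Z=2) = 140/1053
  weight(Z=3) = 79/1053
  weight(Z=4) = 44/351
Total weight = 140/1053 + 79/1053 + 44/351 = 1/3
P(Z=2 | obs) = 140/1053 / 1/3 = 140/351
P(Z=3 | obs) = 79/1053 / 1/3 = 79/351
P(Z=4 | obs) = 44/351 / 1/3 = 44/117

P(Z = 4 | obs) = 44/117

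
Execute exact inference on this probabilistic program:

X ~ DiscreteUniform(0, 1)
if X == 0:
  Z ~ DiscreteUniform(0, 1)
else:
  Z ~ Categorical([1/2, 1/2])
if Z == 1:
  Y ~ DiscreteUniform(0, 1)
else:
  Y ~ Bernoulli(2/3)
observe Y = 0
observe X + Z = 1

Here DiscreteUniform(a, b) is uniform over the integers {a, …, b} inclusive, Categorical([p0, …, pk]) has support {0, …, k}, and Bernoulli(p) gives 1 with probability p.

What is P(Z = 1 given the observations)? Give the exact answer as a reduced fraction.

P(Z = 1 | obs) = 3/5

Enumerate traces; 2 have nonzero weight after conditioning:
  (X=0, Z=1, Y=0) weight 1/8
  (X=1, Z=0, Y=0) weight 1/12
Group by Z:
  weight(Z=0) = 1/12
  weight(Z=1) = 1/8
Total weight = 1/12 + 1/8 = 5/24
P(Z=0 | obs) = 1/12 / 5/24 = 2/5
P(Z=1 | obs) = 1/8 / 5/24 = 3/5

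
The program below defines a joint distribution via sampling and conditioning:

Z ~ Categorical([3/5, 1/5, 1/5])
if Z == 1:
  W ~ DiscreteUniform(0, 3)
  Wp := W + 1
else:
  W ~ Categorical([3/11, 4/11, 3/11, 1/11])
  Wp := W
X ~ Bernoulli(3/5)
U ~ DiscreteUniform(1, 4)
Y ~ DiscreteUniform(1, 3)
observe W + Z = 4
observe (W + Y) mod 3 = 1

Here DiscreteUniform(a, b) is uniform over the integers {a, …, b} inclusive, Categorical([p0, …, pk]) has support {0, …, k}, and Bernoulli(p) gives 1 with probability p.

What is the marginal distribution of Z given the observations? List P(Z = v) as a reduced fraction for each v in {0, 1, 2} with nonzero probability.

Enumerate traces; 16 have nonzero weight after conditioning:
  (Z=1, W=3, X=0, U=1, Y=1) weight 1/600
  (Z=1, W=3, X=0, U=2, Y=1) weight 1/600
  (Z=1, W=3, X=0, U=3, Y=1) weight 1/600
  (Z=1, W=3, X=0, U=4, Y=1) weight 1/600
  (Z=1, W=3, X=1, U=1, Y=1) weight 1/400
  (Z=1, W=3, X=1, U=2, Y=1) weight 1/400
  (Z=1, W=3, X=1, U=3, Y=1) weight 1/400
  (Z=1, W=3, X=1, U=4, Y=1) weight 1/400
  (Z=2, W=2, X=0, U=1, Y=2) weight 1/550
  … 7 more
Group by Z:
  weight(Z=1) = 1/60
  weight(Z=2) = 1/55
Total weight = 1/60 + 1/55 = 23/660
P(Z=1 | obs) = 1/60 / 23/660 = 11/23
P(Z=2 | obs) = 1/55 / 23/660 = 12/23

P(Z=1) = 11/23, P(Z=2) = 12/23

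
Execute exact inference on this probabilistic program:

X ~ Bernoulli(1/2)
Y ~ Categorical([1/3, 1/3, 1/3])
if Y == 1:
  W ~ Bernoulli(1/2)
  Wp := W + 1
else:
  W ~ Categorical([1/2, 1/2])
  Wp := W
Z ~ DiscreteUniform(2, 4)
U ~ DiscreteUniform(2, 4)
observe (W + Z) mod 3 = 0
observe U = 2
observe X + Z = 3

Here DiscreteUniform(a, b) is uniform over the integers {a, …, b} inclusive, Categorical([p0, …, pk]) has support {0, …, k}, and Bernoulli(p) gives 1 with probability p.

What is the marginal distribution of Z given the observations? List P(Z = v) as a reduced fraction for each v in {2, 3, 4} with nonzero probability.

P(Z=2) = 1/2, P(Z=3) = 1/2

Enumerate traces; 6 have nonzero weight after conditioning:
  (X=0, Y=0, W=0, Z=3, U=2) weight 1/108
  (X=0, Y=1, W=0, Z=3, U=2) weight 1/108
  (X=0, Y=2, W=0, Z=3, U=2) weight 1/108
  (X=1, Y=0, W=1, Z=2, U=2) weight 1/108
  (X=1, Y=1, W=1, Z=2, U=2) weight 1/108
  (X=1, Y=2, W=1, Z=2, U=2) weight 1/108
Group by Z:
  weight(Z=2) = 1/36
  weight(Z=3) = 1/36
Total weight = 1/36 + 1/36 = 1/18
P(Z=2 | obs) = 1/36 / 1/18 = 1/2
P(Z=3 | obs) = 1/36 / 1/18 = 1/2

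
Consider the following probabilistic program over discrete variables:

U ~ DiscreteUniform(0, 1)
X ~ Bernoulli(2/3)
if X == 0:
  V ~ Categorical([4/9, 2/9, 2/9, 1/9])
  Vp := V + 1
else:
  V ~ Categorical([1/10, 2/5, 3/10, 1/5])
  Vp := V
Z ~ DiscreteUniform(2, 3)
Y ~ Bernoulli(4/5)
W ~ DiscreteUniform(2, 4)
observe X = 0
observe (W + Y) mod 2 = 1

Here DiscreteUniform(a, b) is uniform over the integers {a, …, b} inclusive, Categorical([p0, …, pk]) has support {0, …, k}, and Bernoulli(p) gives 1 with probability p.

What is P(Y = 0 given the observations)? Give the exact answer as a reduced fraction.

P(Y = 0 | obs) = 1/9

Enumerate traces; 48 have nonzero weight after conditioning:
  (U=0, X=0, V=0, Z=2, Y=0, W=3) weight 1/405
  (U=0, X=0, V=0, Z=2, Y=1, W=2) weight 4/405
  (U=0, X=0, V=0, Z=2, Y=1, W=4) weight 4/405
  (U=0, X=0, V=0, Z=3, Y=0, W=3) weight 1/405
  (U=0, X=0, V=0, Z=3, Y=1, W=2) weight 4/405
  (U=0, X=0, V=0, Z=3, Y=1, W=4) weight 4/405
  (U=0, X=0, V=1, Z=2, Y=0, W=3) weight 1/810
  (U=0, X=0, V=1, Z=2, Y=1, W=2) weight 2/405
  … 40 more
Group by Y:
  weight(Y=0) = 1/45
  weight(Y=1) = 8/45
Total weight = 1/45 + 8/45 = 1/5
P(Y=0 | obs) = 1/45 / 1/5 = 1/9
P(Y=1 | obs) = 8/45 / 1/5 = 8/9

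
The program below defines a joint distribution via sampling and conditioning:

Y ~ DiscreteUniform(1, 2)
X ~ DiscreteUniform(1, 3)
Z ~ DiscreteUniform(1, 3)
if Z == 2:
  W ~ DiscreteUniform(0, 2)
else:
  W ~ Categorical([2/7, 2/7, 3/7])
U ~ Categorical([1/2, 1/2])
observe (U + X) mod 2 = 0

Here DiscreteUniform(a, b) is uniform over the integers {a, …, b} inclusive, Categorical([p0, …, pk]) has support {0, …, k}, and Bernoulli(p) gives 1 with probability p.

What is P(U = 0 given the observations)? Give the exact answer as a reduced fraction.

Enumerate traces; 54 have nonzero weight after conditioning:
  (Y=1, X=1, Z=1, W=0, U=1) weight 1/126
  (Y=1, X=1, Z=1, W=1, U=1) weight 1/126
  (Y=1, X=1, Z=1, W=2, U=1) weight 1/84
  (Y=1, X=1, Z=2, W=0, U=1) weight 1/108
  (Y=1, X=1, Z=2, W=1, U=1) weight 1/108
  (Y=1, X=1, Z=2, W=2, U=1) weight 1/108
  (Y=1, X=1, Z=3, W=0, U=1) weight 1/126
  (Y=1, X=1, Z=3, W=1, U=1) weight 1/126
  (Y=1, X=2, Z=1, W=0, U=0) weight 1/126
  … 45 more
Group by U:
  weight(U=0) = 1/6
  weight(U=1) = 1/3
Total weight = 1/6 + 1/3 = 1/2
P(U=0 | obs) = 1/6 / 1/2 = 1/3
P(U=1 | obs) = 1/3 / 1/2 = 2/3

P(U = 0 | obs) = 1/3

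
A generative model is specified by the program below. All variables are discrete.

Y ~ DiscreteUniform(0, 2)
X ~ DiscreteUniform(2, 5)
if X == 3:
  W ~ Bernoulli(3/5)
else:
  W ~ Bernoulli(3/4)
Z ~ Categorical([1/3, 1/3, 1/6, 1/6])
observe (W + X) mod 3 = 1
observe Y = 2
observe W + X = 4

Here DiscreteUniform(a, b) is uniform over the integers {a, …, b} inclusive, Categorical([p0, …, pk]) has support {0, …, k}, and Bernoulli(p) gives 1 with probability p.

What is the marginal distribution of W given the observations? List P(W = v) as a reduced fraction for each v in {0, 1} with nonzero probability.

P(W=0) = 5/17, P(W=1) = 12/17

Enumerate traces; 8 have nonzero weight after conditioning:
  (Y=2, X=3, W=1, Z=0) weight 1/60
  (Y=2, X=3, W=1, Z=1) weight 1/60
  (Y=2, X=3, W=1, Z=2) weight 1/120
  (Y=2, X=3, W=1, Z=3) weight 1/120
  (Y=2, X=4, W=0, Z=0) weight 1/144
  (Y=2, X=4, W=0, Z=1) weight 1/144
  (Y=2, X=4, W=0, Z=2) weight 1/288
  (Y=2, X=4, W=0, Z=3) weight 1/288
Group by W:
  weight(W=0) = 1/48
  weight(W=1) = 1/20
Total weight = 1/48 + 1/20 = 17/240
P(W=0 | obs) = 1/48 / 17/240 = 5/17
P(W=1 | obs) = 1/20 / 17/240 = 12/17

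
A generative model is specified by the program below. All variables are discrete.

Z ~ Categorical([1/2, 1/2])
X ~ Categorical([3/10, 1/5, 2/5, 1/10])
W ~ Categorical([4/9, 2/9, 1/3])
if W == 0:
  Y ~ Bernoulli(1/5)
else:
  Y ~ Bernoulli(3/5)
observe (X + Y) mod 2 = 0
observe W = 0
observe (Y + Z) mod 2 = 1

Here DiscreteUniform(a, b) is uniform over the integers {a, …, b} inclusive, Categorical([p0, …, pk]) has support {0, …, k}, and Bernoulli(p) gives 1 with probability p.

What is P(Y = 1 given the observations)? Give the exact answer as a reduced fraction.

Enumerate traces; 4 have nonzero weight after conditioning:
  (Z=0, X=1, W=0, Y=1) weight 2/225
  (Z=0, X=3, W=0, Y=1) weight 1/225
  (Z=1, X=0, W=0, Y=0) weight 4/75
  (Z=1, X=2, W=0, Y=0) weight 16/225
Group by Y:
  weight(Y=0) = 28/225
  weight(Y=1) = 1/75
Total weight = 28/225 + 1/75 = 31/225
P(Y=0 | obs) = 28/225 / 31/225 = 28/31
P(Y=1 | obs) = 1/75 / 31/225 = 3/31

P(Y = 1 | obs) = 3/31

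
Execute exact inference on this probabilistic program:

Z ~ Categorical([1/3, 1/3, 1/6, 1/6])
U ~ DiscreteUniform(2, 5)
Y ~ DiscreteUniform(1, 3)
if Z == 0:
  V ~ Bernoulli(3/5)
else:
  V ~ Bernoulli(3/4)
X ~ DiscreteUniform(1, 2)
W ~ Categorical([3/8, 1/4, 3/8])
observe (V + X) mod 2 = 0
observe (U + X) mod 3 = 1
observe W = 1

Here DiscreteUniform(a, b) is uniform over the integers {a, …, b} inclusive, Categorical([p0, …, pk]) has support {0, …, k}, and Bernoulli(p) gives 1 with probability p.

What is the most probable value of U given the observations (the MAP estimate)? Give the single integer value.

Enumerate traces; 36 have nonzero weight after conditioning:
  (Z=0, U=2, Y=1, V=0, X=2, W=1) weight 1/720
  (Z=0, U=2, Y=2, V=0, X=2, W=1) weight 1/720
  (Z=0, U=2, Y=3, V=0, X=2, W=1) weight 1/720
  (Z=0, U=3, Y=1, V=1, X=1, W=1) weight 1/480
  (Z=0, U=3, Y=2, V=1, X=1, W=1) weight 1/480
  (Z=0, U=3, Y=3, V=1, X=1, W=1) weight 1/480
  (Z=0, U=5, Y=1, V=0, X=2, W=1) weight 1/720
  (Z=0, U=5, Y=2, V=0, X=2, W=1) weight 1/720
  … 28 more
Group by U:
  weight(U=2) = 3/320
  weight(U=3) = 7/320
  weight(U=5) = 3/320
Total weight = 3/320 + 7/320 + 3/320 = 13/320
P(U=2 | obs) = 3/320 / 13/320 = 3/13
P(U=3 | obs) = 7/320 / 13/320 = 7/13
P(U=5 | obs) = 3/320 / 13/320 = 3/13
argmax = 3

argmax_v P(U = v | obs) = 3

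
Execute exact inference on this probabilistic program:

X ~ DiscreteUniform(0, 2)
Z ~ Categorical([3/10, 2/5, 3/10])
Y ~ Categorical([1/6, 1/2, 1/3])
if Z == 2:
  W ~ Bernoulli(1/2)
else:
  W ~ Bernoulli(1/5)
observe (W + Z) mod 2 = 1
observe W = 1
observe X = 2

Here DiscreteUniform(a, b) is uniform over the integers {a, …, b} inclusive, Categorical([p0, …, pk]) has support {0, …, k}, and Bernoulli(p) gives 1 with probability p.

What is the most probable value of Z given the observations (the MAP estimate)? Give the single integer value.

argmax_v P(Z = v | obs) = 2

Enumerate traces; 6 have nonzero weight after conditioning:
  (X=2, Z=0, Y=0, W=1) weight 1/300
  (X=2, Z=0, Y=1, W=1) weight 1/100
  (X=2, Z=0, Y=2, W=1) weight 1/150
  (X=2, Z=2, Y=0, W=1) weight 1/120
  (X=2, Z=2, Y=1, W=1) weight 1/40
  (X=2, Z=2, Y=2, W=1) weight 1/60
Group by Z:
  weight(Z=0) = 1/50
  weight(Z=2) = 1/20
Total weight = 1/50 + 1/20 = 7/100
P(Z=0 | obs) = 1/50 / 7/100 = 2/7
P(Z=2 | obs) = 1/20 / 7/100 = 5/7
argmax = 2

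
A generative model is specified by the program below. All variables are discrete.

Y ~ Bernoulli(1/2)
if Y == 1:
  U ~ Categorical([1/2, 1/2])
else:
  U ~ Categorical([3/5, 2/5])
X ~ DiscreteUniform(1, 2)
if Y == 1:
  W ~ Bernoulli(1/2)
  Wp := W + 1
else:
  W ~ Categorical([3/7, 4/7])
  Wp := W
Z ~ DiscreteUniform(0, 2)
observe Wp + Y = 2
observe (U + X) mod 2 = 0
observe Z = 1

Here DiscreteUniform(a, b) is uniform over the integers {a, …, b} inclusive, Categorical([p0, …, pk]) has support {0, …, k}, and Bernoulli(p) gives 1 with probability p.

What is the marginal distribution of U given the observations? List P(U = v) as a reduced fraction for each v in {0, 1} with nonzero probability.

P(U=0) = 1/2, P(U=1) = 1/2

Enumerate traces; 2 have nonzero weight after conditioning:
  (Y=1, U=0, X=2, W=0, Z=1) weight 1/48
  (Y=1, U=1, X=1, W=0, Z=1) weight 1/48
Group by U:
  weight(U=0) = 1/48
  weight(U=1) = 1/48
Total weight = 1/48 + 1/48 = 1/24
P(U=0 | obs) = 1/48 / 1/24 = 1/2
P(U=1 | obs) = 1/48 / 1/24 = 1/2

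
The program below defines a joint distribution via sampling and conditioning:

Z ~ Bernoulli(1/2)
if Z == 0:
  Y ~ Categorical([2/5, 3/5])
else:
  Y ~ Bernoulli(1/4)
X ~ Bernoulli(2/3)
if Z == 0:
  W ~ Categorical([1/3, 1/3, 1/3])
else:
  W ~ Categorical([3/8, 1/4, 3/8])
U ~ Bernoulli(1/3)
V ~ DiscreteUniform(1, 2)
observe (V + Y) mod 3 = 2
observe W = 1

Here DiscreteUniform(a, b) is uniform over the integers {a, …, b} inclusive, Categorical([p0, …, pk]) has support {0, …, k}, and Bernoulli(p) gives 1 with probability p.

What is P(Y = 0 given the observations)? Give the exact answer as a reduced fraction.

Enumerate traces; 16 have nonzero weight after conditioning:
  (Z=0, Y=0, X=0, W=1, U=0, V=2) weight 1/135
  (Z=0, Y=0, X=0, W=1, U=1, V=2) weight 1/270
  (Z=0, Y=0, X=1, W=1, U=0, V=2) weight 2/135
  (Z=0, Y=0, X=1, W=1, U=1, V=2) weight 1/135
  (Z=0, Y=1, X=0, W=1, U=0, V=1) weight 1/90
  (Z=0, Y=1, X=0, W=1, U=1, V=1) weight 1/180
  (Z=0, Y=1, X=1, W=1, U=0, V=1) weight 1/45
  (Z=0, Y=1, X=1, W=1, U=1, V=1) weight 1/90
  … 8 more
Group by Y:
  weight(Y=0) = 77/960
  weight(Y=1) = 21/320
Total weight = 77/960 + 21/320 = 7/48
P(Y=0 | obs) = 77/960 / 7/48 = 11/20
P(Y=1 | obs) = 21/320 / 7/48 = 9/20

P(Y = 0 | obs) = 11/20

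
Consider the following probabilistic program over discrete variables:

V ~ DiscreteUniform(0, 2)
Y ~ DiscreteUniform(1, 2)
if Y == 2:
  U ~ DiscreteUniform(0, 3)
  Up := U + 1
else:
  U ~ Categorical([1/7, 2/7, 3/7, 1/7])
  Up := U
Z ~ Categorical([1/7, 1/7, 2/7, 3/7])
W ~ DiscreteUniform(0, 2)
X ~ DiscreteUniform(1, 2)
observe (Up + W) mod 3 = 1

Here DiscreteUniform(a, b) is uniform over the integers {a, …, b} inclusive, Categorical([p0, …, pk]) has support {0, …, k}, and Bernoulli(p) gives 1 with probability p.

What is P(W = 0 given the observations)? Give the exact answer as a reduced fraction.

Enumerate traces; 192 have nonzero weight after conditioning:
  (V=0, Y=1, U=0, Z=0, W=1, X=1) weight 1/1764
  (V=0, Y=1, U=0, Z=0, W=1, X=2) weight 1/1764
  (V=0, Y=1, U=0, Z=1, W=1, X=1) weight 1/1764
  (V=0, Y=1, U=0, Z=1, W=1, X=2) weight 1/1764
  (V=0, Y=1, U=0, Z=2, W=1, X=1) weight 1/882
  (V=0, Y=1, U=0, Z=2, W=1, X=2) weight 1/882
  (V=0, Y=1, U=0, Z=3, W=1, X=1) weight 1/588
  (V=0, Y=1, U=0, Z=3, W=1, X=2) weight 1/588
  (V=0, Y=1, U=1, Z=0, W=0, X=1) weight 1/882
  (V=0, Y=1, U=2, Z=0, W=2, X=1) weight 1/588
  … 182 more
Group by W:
  weight(W=0) = 11/84
  weight(W=1) = 5/56
  weight(W=2) = 19/168
Total weight = 11/84 + 5/56 + 19/168 = 1/3
P(W=0 | obs) = 11/84 / 1/3 = 11/28
P(W=1 | obs) = 5/56 / 1/3 = 15/56
P(W=2 | obs) = 19/168 / 1/3 = 19/56

P(W = 0 | obs) = 11/28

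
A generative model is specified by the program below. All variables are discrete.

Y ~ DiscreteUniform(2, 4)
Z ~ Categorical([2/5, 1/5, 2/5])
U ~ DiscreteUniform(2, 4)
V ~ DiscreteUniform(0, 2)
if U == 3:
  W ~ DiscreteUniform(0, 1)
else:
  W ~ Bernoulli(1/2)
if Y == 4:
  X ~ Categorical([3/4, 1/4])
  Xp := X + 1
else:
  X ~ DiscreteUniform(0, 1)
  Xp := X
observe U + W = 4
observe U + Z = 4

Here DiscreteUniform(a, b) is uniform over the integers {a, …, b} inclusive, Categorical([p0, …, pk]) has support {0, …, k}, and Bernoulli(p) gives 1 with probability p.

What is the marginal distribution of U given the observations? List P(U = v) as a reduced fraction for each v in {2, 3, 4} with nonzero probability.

P(U=3) = 1/3, P(U=4) = 2/3

Enumerate traces; 36 have nonzero weight after conditioning:
  (Y=2, Z=0, U=4, V=0, W=0, X=0) weight 1/270
  (Y=2, Z=0, U=4, V=0, W=0, X=1) weight 1/270
  (Y=2, Z=0, U=4, V=1, W=0, X=0) weight 1/270
  (Y=2, Z=0, U=4, V=1, W=0, X=1) weight 1/270
  (Y=2, Z=0, U=4, V=2, W=0, X=0) weight 1/270
  (Y=2, Z=0, U=4, V=2, W=0, X=1) weight 1/270
  (Y=2, Z=1, U=3, V=0, W=1, X=0) weight 1/540
  (Y=2, Z=1, U=3, V=0, W=1, X=1) weight 1/540
  … 28 more
Group by U:
  weight(U=3) = 1/30
  weight(U=4) = 1/15
Total weight = 1/30 + 1/15 = 1/10
P(U=3 | obs) = 1/30 / 1/10 = 1/3
P(U=4 | obs) = 1/15 / 1/10 = 2/3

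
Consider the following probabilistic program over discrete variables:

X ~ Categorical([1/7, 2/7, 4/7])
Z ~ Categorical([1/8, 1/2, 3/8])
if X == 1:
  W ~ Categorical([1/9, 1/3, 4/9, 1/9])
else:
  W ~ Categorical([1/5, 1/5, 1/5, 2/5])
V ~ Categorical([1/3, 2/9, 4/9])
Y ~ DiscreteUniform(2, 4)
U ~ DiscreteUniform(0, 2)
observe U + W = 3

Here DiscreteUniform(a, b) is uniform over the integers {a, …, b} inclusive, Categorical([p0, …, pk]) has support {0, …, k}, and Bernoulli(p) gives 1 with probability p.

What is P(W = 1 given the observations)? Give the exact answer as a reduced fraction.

P(W = 1 | obs) = 15/52

Enumerate traces; 243 have nonzero weight after conditioning:
  (X=0, Z=0, W=1, V=0, Y=2, U=2) weight 1/7560
  (X=0, Z=0, W=1, V=0, Y=3, U=2) weight 1/7560
  (X=0, Z=0, W=1, V=0, Y=4, U=2) weight 1/7560
  (X=0, Z=0, W=1, V=1, Y=2, U=2) weight 1/11340
  (X=0, Z=0, W=1, V=1, Y=3, U=2) weight 1/11340
  (X=0, Z=0, W=1, V=1, Y=4, U=2) weight 1/11340
  (X=0, Z=0, W=1, V=2, Y=2, U=2) weight 1/5670
  (X=0, Z=0, W=1, V=2, Y=3, U=2) weight 1/5670
  (X=0, Z=0, W=2, V=0, Y=2, U=1) weight 1/7560
  (X=0, Z=0, W=3, V=0, Y=2, U=0) weight 1/3780
  … 233 more
Group by W:
  weight(W=1) = 5/63
  weight(W=2) = 17/189
  weight(W=3) = 20/189
Total weight = 5/63 + 17/189 + 20/189 = 52/189
P(W=1 | obs) = 5/63 / 52/189 = 15/52
P(W=2 | obs) = 17/189 / 52/189 = 17/52
P(W=3 | obs) = 20/189 / 52/189 = 5/13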